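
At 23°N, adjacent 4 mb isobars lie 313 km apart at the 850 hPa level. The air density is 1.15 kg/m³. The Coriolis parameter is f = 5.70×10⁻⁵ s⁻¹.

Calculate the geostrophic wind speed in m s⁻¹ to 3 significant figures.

Pressure gradient: |∂P/∂n| = 400 Pa / 313000 m = 1.28×10⁻³ Pa/m
Geostrophic balance (pressure-gradient force = Coriolis force):
V_g = (1/(fρ)) |∂P/∂n| = 1.28×10⁻³ / (5.70×10⁻⁵ × 1.15) = 19.5 m/s

19.5 m s⁻¹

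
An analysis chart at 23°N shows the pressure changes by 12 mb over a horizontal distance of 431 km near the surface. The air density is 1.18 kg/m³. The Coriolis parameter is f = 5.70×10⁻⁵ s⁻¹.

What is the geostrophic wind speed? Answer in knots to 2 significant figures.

Pressure gradient: |∂P/∂n| = 1200 Pa / 431000 m = 2.78×10⁻³ Pa/m
Geostrophic balance (pressure-gradient force = Coriolis force):
V_g = (1/(fρ)) |∂P/∂n| = 2.78×10⁻³ / (5.70×10⁻⁵ × 1.18) = 41.4 m/s
Converting: 41.4 m/s × 1.944 = 80 knots

80 knots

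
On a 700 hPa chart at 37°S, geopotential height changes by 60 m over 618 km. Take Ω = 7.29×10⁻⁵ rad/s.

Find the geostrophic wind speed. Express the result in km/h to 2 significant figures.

Coriolis parameter at 37°S:
f = 2Ω sin φ = 2 × 7.29×10⁻⁵ × sin 37° = 8.77×10⁻⁵ s⁻¹
Height gradient: |∂Z/∂n| = 60 m / 618000 m = 9.71×10⁻⁵
On a pressure surface, geostrophic balance gives V_g = (g/f)|∂Z/∂n|:
V_g = 9.81 × 9.71×10⁻⁵ / 8.77×10⁻⁵ = 10.9 m/s
Converting: 10.9 m/s × 3.6 = 39 km/h

39 km/h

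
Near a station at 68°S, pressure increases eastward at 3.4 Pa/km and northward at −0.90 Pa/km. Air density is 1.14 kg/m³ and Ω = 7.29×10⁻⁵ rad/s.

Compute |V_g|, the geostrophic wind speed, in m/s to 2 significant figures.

23 m/s

Coriolis parameter at 68°S:
f = 2Ω sin φ = 2 × 7.29×10⁻⁵ × sin 68° = 1.35×10⁻⁴ s⁻¹
In the Southern Hemisphere f is negative: f = −1.35×10⁻⁴ s⁻¹.
Component geostrophic relations (x east, y north):
u_g = −(1/(fρ)) ∂P/∂y,  v_g = (1/(fρ)) ∂P/∂x
u_g = −(−0.90×10⁻³)/(−1.35×10⁻⁴ × 1.14) = −5.84 m/s;  v_g = (3.4×10⁻³)/(−1.35×10⁻⁴ × 1.14) = −22.1 m/s
|V_g| = √(u_g² + v_g²) = 22.8 m/s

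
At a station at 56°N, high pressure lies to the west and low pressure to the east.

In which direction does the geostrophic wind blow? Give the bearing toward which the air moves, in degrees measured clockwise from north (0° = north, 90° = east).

180°

The pressure-gradient force points toward the east (bearing 090°).
Geostrophic balance: in the Northern Hemisphere the Coriolis force deflects motion to the right, so the geostrophic wind blows 90° to the right of the pressure-gradient force (low pressure on the left).
Rotating 090° by 90° clockwise gives 180° — the wind blows toward the south.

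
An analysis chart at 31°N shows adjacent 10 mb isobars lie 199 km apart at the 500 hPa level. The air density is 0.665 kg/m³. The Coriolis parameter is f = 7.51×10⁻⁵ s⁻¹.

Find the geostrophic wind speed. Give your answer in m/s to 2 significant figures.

Pressure gradient: |∂P/∂n| = 1000 Pa / 199000 m = 5.03×10⁻³ Pa/m
Geostrophic balance (pressure-gradient force = Coriolis force):
V_g = (1/(fρ)) |∂P/∂n| = 5.03×10⁻³ / (7.51×10⁻⁵ × 0.665) = 101 m/s

100 m/s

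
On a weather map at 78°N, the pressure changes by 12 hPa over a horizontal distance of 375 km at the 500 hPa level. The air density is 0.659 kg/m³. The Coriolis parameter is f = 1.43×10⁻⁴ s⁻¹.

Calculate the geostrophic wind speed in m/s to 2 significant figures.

Pressure gradient: |∂P/∂n| = 1200 Pa / 375000 m = 3.20×10⁻³ Pa/m
Geostrophic balance (pressure-gradient force = Coriolis force):
V_g = (1/(fρ)) |∂P/∂n| = 3.20×10⁻³ / (1.43×10⁻⁴ × 0.659) = 34.0 m/s

34 m/s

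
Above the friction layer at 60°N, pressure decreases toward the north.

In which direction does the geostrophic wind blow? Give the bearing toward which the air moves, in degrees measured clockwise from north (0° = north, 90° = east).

The pressure-gradient force points toward the north (bearing 000°).
Geostrophic balance: in the Northern Hemisphere the Coriolis force deflects motion to the right, so the geostrophic wind blows 90° to the right of the pressure-gradient force (low pressure on the left).
Rotating 000° by 90° clockwise gives 090° — the wind blows toward the east.

090°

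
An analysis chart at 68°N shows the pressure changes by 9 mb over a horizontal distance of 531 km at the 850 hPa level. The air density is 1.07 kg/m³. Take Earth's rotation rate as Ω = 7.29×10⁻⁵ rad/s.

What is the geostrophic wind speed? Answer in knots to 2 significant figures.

Coriolis parameter at 68°N:
f = 2Ω sin φ = 2 × 7.29×10⁻⁵ × sin 68° = 1.35×10⁻⁴ s⁻¹
Pressure gradient: |∂P/∂n| = 900 Pa / 531000 m = 1.69×10⁻³ Pa/m
Geostrophic balance (pressure-gradient force = Coriolis force):
V_g = (1/(fρ)) |∂P/∂n| = 1.69×10⁻³ / (1.35×10⁻⁴ × 1.07) = 11.7 m/s
Converting: 11.7 m/s × 1.944 = 23 knots

23 knots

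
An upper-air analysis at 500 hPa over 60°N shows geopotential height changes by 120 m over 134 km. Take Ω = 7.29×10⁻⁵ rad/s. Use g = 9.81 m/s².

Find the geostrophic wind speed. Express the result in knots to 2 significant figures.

Coriolis parameter at 60°N:
f = 2Ω sin φ = 2 × 7.29×10⁻⁵ × sin 60° = 1.26×10⁻⁴ s⁻¹
Height gradient: |∂Z/∂n| = 120 m / 134000 m = 8.96×10⁻⁴
On a pressure surface, geostrophic balance gives V_g = (g/f)|∂Z/∂n|:
V_g = 9.81 × 8.96×10⁻⁴ / 1.26×10⁻⁴ = 69.6 m/s
Converting: 69.6 m/s × 1.944 = 140 knots

140 knots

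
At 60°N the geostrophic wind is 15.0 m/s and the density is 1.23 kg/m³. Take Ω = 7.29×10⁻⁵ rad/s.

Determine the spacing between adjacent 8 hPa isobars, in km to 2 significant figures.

340 km

Coriolis parameter at 60°N:
f = 2Ω sin φ = 2 × 7.29×10⁻⁵ × sin 60° = 1.26×10⁻⁴ s⁻¹
Geostrophic balance rearranged: |∂P/∂n| = f ρ V_g
|∂P/∂n| = 1.26×10⁻⁴ × 1.23 × 15.0 = 2.33×10⁻³ Pa/m
Isobar spacing: Δn = ΔP/|∂P/∂n| = 800 Pa / 2.33×10⁻³ Pa/m = 343404 m ≈ 340 km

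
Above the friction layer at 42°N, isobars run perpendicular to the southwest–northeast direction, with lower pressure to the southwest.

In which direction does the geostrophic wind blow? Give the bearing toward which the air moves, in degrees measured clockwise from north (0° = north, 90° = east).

The pressure-gradient force points toward the southwest (bearing 225°).
Geostrophic balance: in the Northern Hemisphere the Coriolis force deflects motion to the right, so the geostrophic wind blows 90° to the right of the pressure-gradient force (low pressure on the left).
Rotating 225° by 90° clockwise gives 315° — the wind blows toward the northwest.

315°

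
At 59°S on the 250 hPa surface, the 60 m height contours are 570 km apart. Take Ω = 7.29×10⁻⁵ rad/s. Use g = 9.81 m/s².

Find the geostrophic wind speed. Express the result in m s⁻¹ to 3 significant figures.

Coriolis parameter at 59°S:
f = 2Ω sin φ = 2 × 7.29×10⁻⁵ × sin 59° = 1.25×10⁻⁴ s⁻¹
Height gradient: |∂Z/∂n| = 60 m / 570000 m = 1.05×10⁻⁴
On a pressure surface, geostrophic balance gives V_g = (g/f)|∂Z/∂n|:
V_g = 9.81 × 1.05×10⁻⁴ / 1.25×10⁻⁴ = 8.26 m/s

8.26 m s⁻¹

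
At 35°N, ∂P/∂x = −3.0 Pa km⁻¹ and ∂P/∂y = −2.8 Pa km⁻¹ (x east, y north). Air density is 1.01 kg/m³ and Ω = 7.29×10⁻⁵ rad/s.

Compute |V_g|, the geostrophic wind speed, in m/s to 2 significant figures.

49 m/s

Coriolis parameter at 35°N:
f = 2Ω sin φ = 2 × 7.29×10⁻⁵ × sin 35° = 8.36×10⁻⁵ s⁻¹
Component geostrophic relations (x east, y north):
u_g = −(1/(fρ)) ∂P/∂y,  v_g = (1/(fρ)) ∂P/∂x
u_g = −(−2.8×10⁻³)/(8.36×10⁻⁵ × 1.01) = 33.2 m/s;  v_g = (−3.0×10⁻³)/(8.36×10⁻⁵ × 1.01) = −35.5 m/s
|V_g| = √(u_g² + v_g²) = 48.6 m/s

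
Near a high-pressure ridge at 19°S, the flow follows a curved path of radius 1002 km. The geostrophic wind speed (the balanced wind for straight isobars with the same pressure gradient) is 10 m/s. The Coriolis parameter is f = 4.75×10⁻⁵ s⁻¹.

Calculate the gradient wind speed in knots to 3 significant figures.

27.8 knots

Around a high, pressure-gradient force acts outward with centrifugal, so Coriolis balances both:
fV = (1/ρ)|∂P/∂n| + V²/R  →  V² − fR·V + fR·V_g = 0
With fR = 4.75×10⁻⁵ × 1002×10³ m = 47.6 m/s:
V = [fR − √((fR)² − 4 fR V_g)]/2 = [47.6 − √(47.6² − 4×47.6×10)]/2 = 14.3 m/s
Supergeostrophic (V > V_g = 10 m/s), as expected around a high.
Converting: 14.3 m/s × 1.944 = 27.8 knots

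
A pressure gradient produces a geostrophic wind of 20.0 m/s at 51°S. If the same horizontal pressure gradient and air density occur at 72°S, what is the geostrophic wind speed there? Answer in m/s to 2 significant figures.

16 m/s

With the same pressure gradient and density, V_g ∝ 1/f ∝ 1/sin φ.
V₂ = V₁ · sin φ₁ / sin φ₂ = 20.0 × sin 51° / sin 72°
V₂ = 20.0 × 0.7771/0.9511 = 16 m/s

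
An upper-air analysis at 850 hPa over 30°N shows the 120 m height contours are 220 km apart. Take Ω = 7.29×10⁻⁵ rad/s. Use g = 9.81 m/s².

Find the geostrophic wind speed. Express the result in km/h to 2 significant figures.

Coriolis parameter at 30°N:
f = 2Ω sin φ = 2 × 7.29×10⁻⁵ × sin 30° = 7.29×10⁻⁵ s⁻¹
Height gradient: |∂Z/∂n| = 120 m / 220000 m = 5.45×10⁻⁴
On a pressure surface, geostrophic balance gives V_g = (g/f)|∂Z/∂n|:
V_g = 9.81 × 5.45×10⁻⁴ / 7.29×10⁻⁵ = 73.4 m/s
Converting: 73.4 m/s × 3.6 = 260 km/h

260 km/h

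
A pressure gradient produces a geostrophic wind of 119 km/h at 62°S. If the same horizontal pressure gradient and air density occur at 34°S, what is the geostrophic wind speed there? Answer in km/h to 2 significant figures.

With the same pressure gradient and density, V_g ∝ 1/f ∝ 1/sin φ.
V₂ = V₁ · sin φ₁ / sin φ₂ = 119 × sin 62° / sin 34°
V₂ = 119 × 0.8829/0.5592 = 190 km/h

190 km/h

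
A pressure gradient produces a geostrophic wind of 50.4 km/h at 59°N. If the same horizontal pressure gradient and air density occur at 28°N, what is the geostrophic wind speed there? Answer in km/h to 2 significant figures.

92 km/h

With the same pressure gradient and density, V_g ∝ 1/f ∝ 1/sin φ.
V₂ = V₁ · sin φ₁ / sin φ₂ = 50.4 × sin 59° / sin 28°
V₂ = 50.4 × 0.8572/0.4695 = 92 km/h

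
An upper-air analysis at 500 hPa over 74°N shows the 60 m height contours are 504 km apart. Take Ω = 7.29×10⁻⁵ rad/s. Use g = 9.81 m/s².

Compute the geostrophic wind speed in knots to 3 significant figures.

Coriolis parameter at 74°N:
f = 2Ω sin φ = 2 × 7.29×10⁻⁵ × sin 74° = 1.40×10⁻⁴ s⁻¹
Height gradient: |∂Z/∂n| = 60 m / 504000 m = 1.19×10⁻⁴
On a pressure surface, geostrophic balance gives V_g = (g/f)|∂Z/∂n|:
V_g = 9.81 × 1.19×10⁻⁴ / 1.40×10⁻⁴ = 8.33 m/s
Converting: 8.33 m/s × 1.944 = 16.2 knots

16.2 knots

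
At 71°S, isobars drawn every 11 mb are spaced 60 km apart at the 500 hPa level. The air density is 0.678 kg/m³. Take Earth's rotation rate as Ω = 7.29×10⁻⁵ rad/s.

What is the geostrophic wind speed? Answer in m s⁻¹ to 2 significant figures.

200 m s⁻¹

Coriolis parameter at 71°S:
f = 2Ω sin φ = 2 × 7.29×10⁻⁵ × sin 71° = 1.38×10⁻⁴ s⁻¹
Pressure gradient: |∂P/∂n| = 1100 Pa / 60000 m = 1.83×10⁻² Pa/m
Geostrophic balance (pressure-gradient force = Coriolis force):
V_g = (1/(fρ)) |∂P/∂n| = 1.83×10⁻² / (1.38×10⁻⁴ × 0.678) = 196 m/s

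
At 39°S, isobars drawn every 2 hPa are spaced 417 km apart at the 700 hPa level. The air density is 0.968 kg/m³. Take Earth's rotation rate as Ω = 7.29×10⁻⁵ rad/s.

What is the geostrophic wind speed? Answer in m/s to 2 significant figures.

Coriolis parameter at 39°S:
f = 2Ω sin φ = 2 × 7.29×10⁻⁵ × sin 39° = 9.18×10⁻⁵ s⁻¹
Pressure gradient: |∂P/∂n| = 200 Pa / 417000 m = 4.80×10⁻⁴ Pa/m
Geostrophic balance (pressure-gradient force = Coriolis force):
V_g = (1/(fρ)) |∂P/∂n| = 4.80×10⁻⁴ / (9.18×10⁻⁵ × 0.968) = 5.40 m/s

5.4 m/s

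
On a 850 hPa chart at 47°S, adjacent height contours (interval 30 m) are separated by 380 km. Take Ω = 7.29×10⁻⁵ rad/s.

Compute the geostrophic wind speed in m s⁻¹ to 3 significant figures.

7.26 m s⁻¹

Coriolis parameter at 47°S:
f = 2Ω sin φ = 2 × 7.29×10⁻⁵ × sin 47° = 1.07×10⁻⁴ s⁻¹
Height gradient: |∂Z/∂n| = 30 m / 380000 m = 7.89×10⁻⁵
On a pressure surface, geostrophic balance gives V_g = (g/f)|∂Z/∂n|:
V_g = 9.81 × 7.89×10⁻⁵ / 1.07×10⁻⁴ = 7.26 m/s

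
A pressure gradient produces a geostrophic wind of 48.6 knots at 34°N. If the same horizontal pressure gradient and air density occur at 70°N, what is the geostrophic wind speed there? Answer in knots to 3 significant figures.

With the same pressure gradient and density, V_g ∝ 1/f ∝ 1/sin φ.
V₂ = V₁ · sin φ₁ / sin φ₂ = 48.6 × sin 34° / sin 70°
V₂ = 48.6 × 0.5592/0.9397 = 28.9 knots

28.9 knots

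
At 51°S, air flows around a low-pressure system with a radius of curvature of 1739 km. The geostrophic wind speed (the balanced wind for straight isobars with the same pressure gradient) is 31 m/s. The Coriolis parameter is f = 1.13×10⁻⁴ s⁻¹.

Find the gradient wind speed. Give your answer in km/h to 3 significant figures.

98.0 km/h

Around a low, centrifugal force acts outward with Coriolis, so pressure-gradient force balances both:
(1/ρ)|∂P/∂n| = fV + V²/R  →  V² + fR·V − fR·V_g = 0
With fR = 1.13×10⁻⁴ × 1739×10³ m = 197 m/s:
V = [−fR + √((fR)² + 4 fR V_g)]/2 = [−197 + √(197² + 4×197×31)]/2 = 27.2 m/s
Subgeostrophic (V < V_g = 31 m/s), as expected around a low.
Converting: 27.2 m/s × 3.6 = 98.0 km/h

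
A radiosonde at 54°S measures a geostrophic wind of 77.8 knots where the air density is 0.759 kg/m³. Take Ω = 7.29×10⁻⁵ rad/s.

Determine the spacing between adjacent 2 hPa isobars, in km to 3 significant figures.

Coriolis parameter at 54°S:
f = 2Ω sin φ = 2 × 7.29×10⁻⁵ × sin 54° = 1.18×10⁻⁴ s⁻¹
Wind speed in SI: 77.8 knots = 40.0 m/s
Geostrophic balance rearranged: |∂P/∂n| = f ρ V_g
|∂P/∂n| = 1.18×10⁻⁴ × 0.759 × 40.0 = 3.58×10⁻³ Pa/m
Isobar spacing: Δn = ΔP/|∂P/∂n| = 200 Pa / 3.58×10⁻³ Pa/m = 55816 m ≈ 55.8 km

55.8 km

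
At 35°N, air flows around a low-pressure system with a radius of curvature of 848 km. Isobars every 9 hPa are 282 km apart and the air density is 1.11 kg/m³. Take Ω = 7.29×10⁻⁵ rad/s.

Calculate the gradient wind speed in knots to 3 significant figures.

49.2 knots

Coriolis parameter at 35°N:
f = 2Ω sin φ = 2 × 7.29×10⁻⁵ × sin 35° = 8.36×10⁻⁵ s⁻¹
Pressure gradient: |∂P/∂n| = 900 Pa / 282000 m = 3.19×10⁻³ Pa/m
Geostrophic speed: V_g = |∂P/∂n|/(fρ) = 3.19×10⁻³/(8.36×10⁻⁵ × 1.11) = 34.4 m/s
Around a low, centrifugal force acts outward with Coriolis, so pressure-gradient force balances both:
(1/ρ)|∂P/∂n| = fV + V²/R  →  V² + fR·V − fR·V_g = 0
With fR = 8.36×10⁻⁵ × 848×10³ m = 70.9 m/s:
V = [−fR + √((fR)² + 4 fR V_g)]/2 = [−70.9 + √(70.9² + 4×70.9×34.4)]/2 = 25.3 m/s
Subgeostrophic (V < V_g = 34.4 m/s), as expected around a low.
Converting: 25.3 m/s × 1.944 = 49.2 knots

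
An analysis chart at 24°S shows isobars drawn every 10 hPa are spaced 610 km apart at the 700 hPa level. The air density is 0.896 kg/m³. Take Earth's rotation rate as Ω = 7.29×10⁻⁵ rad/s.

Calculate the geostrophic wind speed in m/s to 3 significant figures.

Coriolis parameter at 24°S:
f = 2Ω sin φ = 2 × 7.29×10⁻⁵ × sin 24° = 5.93×10⁻⁵ s⁻¹
Pressure gradient: |∂P/∂n| = 1000 Pa / 610000 m = 1.64×10⁻³ Pa/m
Geostrophic balance (pressure-gradient force = Coriolis force):
V_g = (1/(fρ)) |∂P/∂n| = 1.64×10⁻³ / (5.93×10⁻⁵ × 0.896) = 30.9 m/s

30.9 m/s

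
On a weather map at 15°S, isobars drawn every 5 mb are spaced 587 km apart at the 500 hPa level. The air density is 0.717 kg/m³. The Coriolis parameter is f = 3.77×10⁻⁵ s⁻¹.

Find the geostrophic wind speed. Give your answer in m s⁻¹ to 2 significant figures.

Pressure gradient: |∂P/∂n| = 500 Pa / 587000 m = 8.52×10⁻⁴ Pa/m
Geostrophic balance (pressure-gradient force = Coriolis force):
V_g = (1/(fρ)) |∂P/∂n| = 8.52×10⁻⁴ / (3.77×10⁻⁵ × 0.717) = 31.5 m/s

32 m s⁻¹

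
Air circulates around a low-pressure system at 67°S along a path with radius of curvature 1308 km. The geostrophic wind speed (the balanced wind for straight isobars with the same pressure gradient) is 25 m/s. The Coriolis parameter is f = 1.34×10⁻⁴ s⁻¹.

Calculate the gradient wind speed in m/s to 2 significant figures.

Around a low, centrifugal force acts outward with Coriolis, so pressure-gradient force balances both:
(1/ρ)|∂P/∂n| = fV + V²/R  →  V² + fR·V − fR·V_g = 0
With fR = 1.34×10⁻⁴ × 1308×10³ m = 175 m/s:
V = [−fR + √((fR)² + 4 fR V_g)]/2 = [−175 + √(175² + 4×175×25)]/2 = 22.2 m/s
Subgeostrophic (V < V_g = 25 m/s), as expected around a low.

22 m/s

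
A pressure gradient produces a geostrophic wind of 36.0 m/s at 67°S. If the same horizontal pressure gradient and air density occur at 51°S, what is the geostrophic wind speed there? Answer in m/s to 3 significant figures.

42.6 m/s

With the same pressure gradient and density, V_g ∝ 1/f ∝ 1/sin φ.
V₂ = V₁ · sin φ₁ / sin φ₂ = 36.0 × sin 67° / sin 51°
V₂ = 36.0 × 0.9205/0.7771 = 42.6 m/s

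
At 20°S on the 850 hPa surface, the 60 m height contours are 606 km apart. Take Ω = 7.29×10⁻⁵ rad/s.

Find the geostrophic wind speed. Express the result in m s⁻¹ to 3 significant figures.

19.5 m s⁻¹

Coriolis parameter at 20°S:
f = 2Ω sin φ = 2 × 7.29×10⁻⁵ × sin 20° = 4.99×10⁻⁵ s⁻¹
Height gradient: |∂Z/∂n| = 60 m / 606000 m = 9.90×10⁻⁵
On a pressure surface, geostrophic balance gives V_g = (g/f)|∂Z/∂n|:
V_g = 9.81 × 9.90×10⁻⁵ / 4.99×10⁻⁵ = 19.5 m/s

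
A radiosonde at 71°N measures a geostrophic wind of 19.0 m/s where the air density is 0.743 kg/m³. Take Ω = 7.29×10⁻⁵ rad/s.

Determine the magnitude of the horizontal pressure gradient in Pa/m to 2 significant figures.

1.9×10⁻³ Pa/m

Coriolis parameter at 71°N:
f = 2Ω sin φ = 2 × 7.29×10⁻⁵ × sin 71° = 1.38×10⁻⁴ s⁻¹
Geostrophic balance rearranged: |∂P/∂n| = f ρ V_g
|∂P/∂n| = 1.38×10⁻⁴ × 0.743 × 19.0 = 1.95×10⁻³ Pa/m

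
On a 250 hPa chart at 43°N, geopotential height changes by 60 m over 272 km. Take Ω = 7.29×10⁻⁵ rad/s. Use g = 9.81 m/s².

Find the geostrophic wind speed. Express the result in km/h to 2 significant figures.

78 km/h

Coriolis parameter at 43°N:
f = 2Ω sin φ = 2 × 7.29×10⁻⁵ × sin 43° = 9.94×10⁻⁵ s⁻¹
Height gradient: |∂Z/∂n| = 60 m / 272000 m = 2.21×10⁻⁴
On a pressure surface, geostrophic balance gives V_g = (g/f)|∂Z/∂n|:
V_g = 9.81 × 2.21×10⁻⁴ / 9.94×10⁻⁵ = 21.8 m/s
Converting: 21.8 m/s × 3.6 = 78 km/h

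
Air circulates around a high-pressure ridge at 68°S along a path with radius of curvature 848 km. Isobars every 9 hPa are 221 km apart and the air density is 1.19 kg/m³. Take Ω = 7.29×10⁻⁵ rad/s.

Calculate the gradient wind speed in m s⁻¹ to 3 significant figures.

Coriolis parameter at 68°S:
f = 2Ω sin φ = 2 × 7.29×10⁻⁵ × sin 68° = 1.35×10⁻⁴ s⁻¹
Pressure gradient: |∂P/∂n| = 900 Pa / 221000 m = 4.07×10⁻³ Pa/m
Geostrophic speed: V_g = |∂P/∂n|/(fρ) = 4.07×10⁻³/(1.35×10⁻⁴ × 1.19) = 25.3 m/s
Around a high, pressure-gradient force acts outward with centrifugal, so Coriolis balances both:
fV = (1/ρ)|∂P/∂n| + V²/R  →  V² − fR·V + fR·V_g = 0
With fR = 1.35×10⁻⁴ × 848×10³ m = 115 m/s:
V = [fR − √((fR)² − 4 fR V_g)]/2 = [115 − √(115² − 4×115×25.3)]/2 = 37.7 m/s
Supergeostrophic (V > V_g = 25.3 m/s), as expected around a high.

37.7 m s⁻¹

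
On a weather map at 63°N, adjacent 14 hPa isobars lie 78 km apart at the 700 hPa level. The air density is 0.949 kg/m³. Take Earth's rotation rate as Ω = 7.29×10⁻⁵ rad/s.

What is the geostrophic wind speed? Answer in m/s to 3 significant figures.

Coriolis parameter at 63°N:
f = 2Ω sin φ = 2 × 7.29×10⁻⁵ × sin 63° = 1.30×10⁻⁴ s⁻¹
Pressure gradient: |∂P/∂n| = 1400 Pa / 78000 m = 1.79×10⁻² Pa/m
Geostrophic balance (pressure-gradient force = Coriolis force):
V_g = (1/(fρ)) |∂P/∂n| = 1.79×10⁻² / (1.30×10⁻⁴ × 0.949) = 146 m/s

146 m/s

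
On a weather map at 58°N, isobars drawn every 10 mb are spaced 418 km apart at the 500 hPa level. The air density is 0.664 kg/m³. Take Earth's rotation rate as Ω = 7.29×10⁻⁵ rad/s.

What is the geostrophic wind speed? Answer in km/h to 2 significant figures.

100 km/h

Coriolis parameter at 58°N:
f = 2Ω sin φ = 2 × 7.29×10⁻⁵ × sin 58° = 1.24×10⁻⁴ s⁻¹
Pressure gradient: |∂P/∂n| = 1000 Pa / 418000 m = 2.39×10⁻³ Pa/m
Geostrophic balance (pressure-gradient force = Coriolis force):
V_g = (1/(fρ)) |∂P/∂n| = 2.39×10⁻³ / (1.24×10⁻⁴ × 0.664) = 29.1 m/s
Converting: 29.1 m/s × 3.6 = 100 km/h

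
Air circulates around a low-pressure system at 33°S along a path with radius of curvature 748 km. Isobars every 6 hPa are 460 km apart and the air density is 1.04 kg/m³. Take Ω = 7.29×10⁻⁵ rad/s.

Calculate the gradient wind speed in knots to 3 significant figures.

Coriolis parameter at 33°S:
f = 2Ω sin φ = 2 × 7.29×10⁻⁵ × sin 33° = 7.94×10⁻⁵ s⁻¹
Pressure gradient: |∂P/∂n| = 600 Pa / 460000 m = 1.30×10⁻³ Pa/m
Geostrophic speed: V_g = |∂P/∂n|/(fρ) = 1.30×10⁻³/(7.94×10⁻⁵ × 1.04) = 15.8 m/s
Around a low, centrifugal force acts outward with Coriolis, so pressure-gradient force balances both:
(1/ρ)|∂P/∂n| = fV + V²/R  →  V² + fR·V − fR·V_g = 0
With fR = 7.94×10⁻⁵ × 748×10³ m = 59.4 m/s:
V = [−fR + √((fR)² + 4 fR V_g)]/2 = [−59.4 + √(59.4² + 4×59.4×15.8)]/2 = 13 m/s
Subgeostrophic (V < V_g = 15.8 m/s), as expected around a low.
Converting: 13 m/s × 1.944 = 25.2 knots

25.2 knots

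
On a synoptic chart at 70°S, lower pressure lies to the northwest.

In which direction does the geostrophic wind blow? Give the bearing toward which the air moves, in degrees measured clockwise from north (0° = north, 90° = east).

The pressure-gradient force points toward the northwest (bearing 315°).
Geostrophic balance: in the Southern Hemisphere the Coriolis force deflects motion to the left, so the geostrophic wind blows 90° to the left of the pressure-gradient force (low pressure on the right).
Rotating 315° by 90° counterclockwise gives 225° — the wind blows toward the southwest.

225°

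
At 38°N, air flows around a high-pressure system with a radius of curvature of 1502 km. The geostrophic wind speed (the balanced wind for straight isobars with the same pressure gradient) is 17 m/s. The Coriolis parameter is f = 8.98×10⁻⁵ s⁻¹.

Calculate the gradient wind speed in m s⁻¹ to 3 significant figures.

Around a high, pressure-gradient force acts outward with centrifugal, so Coriolis balances both:
fV = (1/ρ)|∂P/∂n| + V²/R  →  V² − fR·V + fR·V_g = 0
With fR = 8.98×10⁻⁵ × 1502×10³ m = 135 m/s:
V = [fR − √((fR)² − 4 fR V_g)]/2 = [135 − √(135² − 4×135×17)]/2 = 20 m/s
Supergeostrophic (V > V_g = 17 m/s), as expected around a high.

20.0 m s⁻¹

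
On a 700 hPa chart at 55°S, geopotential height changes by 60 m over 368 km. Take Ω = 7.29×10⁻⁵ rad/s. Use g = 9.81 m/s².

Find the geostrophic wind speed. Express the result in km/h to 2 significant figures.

Coriolis parameter at 55°S:
f = 2Ω sin φ = 2 × 7.29×10⁻⁵ × sin 55° = 1.19×10⁻⁴ s⁻¹
Height gradient: |∂Z/∂n| = 60 m / 368000 m = 1.63×10⁻⁴
On a pressure surface, geostrophic balance gives V_g = (g/f)|∂Z/∂n|:
V_g = 9.81 × 1.63×10⁻⁴ / 1.19×10⁻⁴ = 13.4 m/s
Converting: 13.4 m/s × 3.6 = 48 km/h

48 km/h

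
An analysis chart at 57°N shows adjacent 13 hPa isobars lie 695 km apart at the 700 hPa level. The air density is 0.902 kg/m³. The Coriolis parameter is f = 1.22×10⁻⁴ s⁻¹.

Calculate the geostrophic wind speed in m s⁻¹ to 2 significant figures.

17 m s⁻¹

Pressure gradient: |∂P/∂n| = 1300 Pa / 695000 m = 1.87×10⁻³ Pa/m
Geostrophic balance (pressure-gradient force = Coriolis force):
V_g = (1/(fρ)) |∂P/∂n| = 1.87×10⁻³ / (1.22×10⁻⁴ × 0.902) = 17.0 m/s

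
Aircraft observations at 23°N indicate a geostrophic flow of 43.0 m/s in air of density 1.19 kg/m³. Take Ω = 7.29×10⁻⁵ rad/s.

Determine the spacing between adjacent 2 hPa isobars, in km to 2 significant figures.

Coriolis parameter at 23°N:
f = 2Ω sin φ = 2 × 7.29×10⁻⁵ × sin 23° = 5.70×10⁻⁵ s⁻¹
Geostrophic balance rearranged: |∂P/∂n| = f ρ V_g
|∂P/∂n| = 5.70×10⁻⁵ × 1.19 × 43.0 = 2.92×10⁻³ Pa/m
Isobar spacing: Δn = ΔP/|∂P/∂n| = 200 Pa / 2.92×10⁻³ Pa/m = 68609 m ≈ 69 km

69 km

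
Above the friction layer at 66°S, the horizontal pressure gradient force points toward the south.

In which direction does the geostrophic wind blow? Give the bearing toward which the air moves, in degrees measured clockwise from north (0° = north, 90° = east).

090°

The pressure-gradient force points toward the south (bearing 180°).
Geostrophic balance: in the Southern Hemisphere the Coriolis force deflects motion to the left, so the geostrophic wind blows 90° to the left of the pressure-gradient force (low pressure on the right).
Rotating 180° by 90° counterclockwise gives 090° — the wind blows toward the east.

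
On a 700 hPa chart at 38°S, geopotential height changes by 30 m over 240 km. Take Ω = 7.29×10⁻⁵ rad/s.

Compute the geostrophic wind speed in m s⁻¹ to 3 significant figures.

13.7 m s⁻¹

Coriolis parameter at 38°S:
f = 2Ω sin φ = 2 × 7.29×10⁻⁵ × sin 38° = 8.98×10⁻⁵ s⁻¹
Height gradient: |∂Z/∂n| = 30 m / 240000 m = 1.25×10⁻⁴
On a pressure surface, geostrophic balance gives V_g = (g/f)|∂Z/∂n|:
V_g = 9.81 × 1.25×10⁻⁴ / 8.98×10⁻⁵ = 13.7 m/s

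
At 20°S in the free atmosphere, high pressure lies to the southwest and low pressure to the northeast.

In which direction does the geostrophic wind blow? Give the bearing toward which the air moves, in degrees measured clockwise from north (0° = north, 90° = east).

The pressure-gradient force points toward the northeast (bearing 045°).
Geostrophic balance: in the Southern Hemisphere the Coriolis force deflects motion to the left, so the geostrophic wind blows 90° to the left of the pressure-gradient force (low pressure on the right).
Rotating 045° by 90° counterclockwise gives 315° — the wind blows toward the northwest.

315°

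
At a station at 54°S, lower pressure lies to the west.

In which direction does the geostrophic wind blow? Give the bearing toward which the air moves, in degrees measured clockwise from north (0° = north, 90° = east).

The pressure-gradient force points toward the west (bearing 270°).
Geostrophic balance: in the Southern Hemisphere the Coriolis force deflects motion to the left, so the geostrophic wind blows 90° to the left of the pressure-gradient force (low pressure on the right).
Rotating 270° by 90° counterclockwise gives 180° — the wind blows toward the south.

180°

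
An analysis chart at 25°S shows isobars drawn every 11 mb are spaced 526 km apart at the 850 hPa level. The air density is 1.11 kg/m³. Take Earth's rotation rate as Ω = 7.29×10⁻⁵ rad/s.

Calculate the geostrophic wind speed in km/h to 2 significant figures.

110 km/h

Coriolis parameter at 25°S:
f = 2Ω sin φ = 2 × 7.29×10⁻⁵ × sin 25° = 6.16×10⁻⁵ s⁻¹
Pressure gradient: |∂P/∂n| = 1100 Pa / 526000 m = 2.09×10⁻³ Pa/m
Geostrophic balance (pressure-gradient force = Coriolis force):
V_g = (1/(fρ)) |∂P/∂n| = 2.09×10⁻³ / (6.16×10⁻⁵ × 1.11) = 30.6 m/s
Converting: 30.6 m/s × 3.6 = 110 km/h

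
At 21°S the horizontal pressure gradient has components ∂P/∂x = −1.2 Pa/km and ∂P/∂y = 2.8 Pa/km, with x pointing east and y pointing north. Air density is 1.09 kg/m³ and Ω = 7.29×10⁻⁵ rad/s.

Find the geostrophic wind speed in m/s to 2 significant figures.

Coriolis parameter at 21°S:
f = 2Ω sin φ = 2 × 7.29×10⁻⁵ × sin 21° = 5.23×10⁻⁵ s⁻¹
In the Southern Hemisphere f is negative: f = −5.23×10⁻⁵ s⁻¹.
Component geostrophic relations (x east, y north):
u_g = −(1/(fρ)) ∂P/∂y,  v_g = (1/(fρ)) ∂P/∂x
u_g = −(2.8×10⁻³)/(−5.23×10⁻⁵ × 1.09) = 49.2 m/s;  v_g = (−1.2×10⁻³)/(−5.23×10⁻⁵ × 1.09) = 21.1 m/s
|V_g| = √(u_g² + v_g²) = 53.5 m/s

53 m/s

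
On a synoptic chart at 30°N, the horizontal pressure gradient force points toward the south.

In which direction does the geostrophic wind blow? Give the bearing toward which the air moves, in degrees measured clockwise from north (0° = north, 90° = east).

270°

The pressure-gradient force points toward the south (bearing 180°).
Geostrophic balance: in the Northern Hemisphere the Coriolis force deflects motion to the right, so the geostrophic wind blows 90° to the right of the pressure-gradient force (low pressure on the left).
Rotating 180° by 90° clockwise gives 270° — the wind blows toward the west.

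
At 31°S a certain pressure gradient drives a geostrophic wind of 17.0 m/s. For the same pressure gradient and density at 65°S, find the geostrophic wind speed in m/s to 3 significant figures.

9.66 m/s

With the same pressure gradient and density, V_g ∝ 1/f ∝ 1/sin φ.
V₂ = V₁ · sin φ₁ / sin φ₂ = 17.0 × sin 31° / sin 65°
V₂ = 17.0 × 0.5150/0.9063 = 9.66 m/s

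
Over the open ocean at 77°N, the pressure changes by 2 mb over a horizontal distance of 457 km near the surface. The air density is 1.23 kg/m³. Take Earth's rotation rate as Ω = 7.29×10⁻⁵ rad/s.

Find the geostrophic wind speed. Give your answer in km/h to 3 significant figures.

9.02 km/h

Coriolis parameter at 77°N:
f = 2Ω sin φ = 2 × 7.29×10⁻⁵ × sin 77° = 1.42×10⁻⁴ s⁻¹
Pressure gradient: |∂P/∂n| = 200 Pa / 457000 m = 4.38×10⁻⁴ Pa/m
Geostrophic balance (pressure-gradient force = Coriolis force):
V_g = (1/(fρ)) |∂P/∂n| = 4.38×10⁻⁴ / (1.42×10⁻⁴ × 1.23) = 2.50 m/s
Converting: 2.50 m/s × 3.6 = 9.02 km/h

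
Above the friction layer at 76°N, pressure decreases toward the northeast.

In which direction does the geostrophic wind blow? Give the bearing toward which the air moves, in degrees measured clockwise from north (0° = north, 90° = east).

135°

The pressure-gradient force points toward the northeast (bearing 045°).
Geostrophic balance: in the Northern Hemisphere the Coriolis force deflects motion to the right, so the geostrophic wind blows 90° to the right of the pressure-gradient force (low pressure on the left).
Rotating 045° by 90° clockwise gives 135° — the wind blows toward the southeast.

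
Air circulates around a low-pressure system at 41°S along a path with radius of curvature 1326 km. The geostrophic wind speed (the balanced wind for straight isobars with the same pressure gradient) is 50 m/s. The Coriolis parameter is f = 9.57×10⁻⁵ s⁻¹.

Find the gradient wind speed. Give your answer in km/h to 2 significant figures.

Around a low, centrifugal force acts outward with Coriolis, so pressure-gradient force balances both:
(1/ρ)|∂P/∂n| = fV + V²/R  →  V² + fR·V − fR·V_g = 0
With fR = 9.57×10⁻⁵ × 1326×10³ m = 127 m/s:
V = [−fR + √((fR)² + 4 fR V_g)]/2 = [−127 + √(127² + 4×127×50)]/2 = 38.4 m/s
Subgeostrophic (V < V_g = 50 m/s), as expected around a low.
Converting: 38.4 m/s × 3.6 = 140 km/h

140 km/h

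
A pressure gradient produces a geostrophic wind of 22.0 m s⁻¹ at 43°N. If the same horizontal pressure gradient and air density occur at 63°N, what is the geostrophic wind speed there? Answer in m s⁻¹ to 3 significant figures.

With the same pressure gradient and density, V_g ∝ 1/f ∝ 1/sin φ.
V₂ = V₁ · sin φ₁ / sin φ₂ = 22.0 × sin 43° / sin 63°
V₂ = 22.0 × 0.6820/0.8910 = 16.8 m s⁻¹

16.8 m s⁻¹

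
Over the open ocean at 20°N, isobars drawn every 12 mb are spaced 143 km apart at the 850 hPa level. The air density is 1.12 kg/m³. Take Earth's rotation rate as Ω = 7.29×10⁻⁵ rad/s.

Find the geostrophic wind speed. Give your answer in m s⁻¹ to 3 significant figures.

Coriolis parameter at 20°N:
f = 2Ω sin φ = 2 × 7.29×10⁻⁵ × sin 20° = 4.99×10⁻⁵ s⁻¹
Pressure gradient: |∂P/∂n| = 1200 Pa / 143000 m = 8.39×10⁻³ Pa/m
Geostrophic balance (pressure-gradient force = Coriolis force):
V_g = (1/(fρ)) |∂P/∂n| = 8.39×10⁻³ / (4.99×10⁻⁵ × 1.12) = 150 m/s

150 m s⁻¹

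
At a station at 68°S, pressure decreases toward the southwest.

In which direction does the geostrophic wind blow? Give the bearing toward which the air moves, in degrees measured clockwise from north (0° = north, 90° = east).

135°

The pressure-gradient force points toward the southwest (bearing 225°).
Geostrophic balance: in the Southern Hemisphere the Coriolis force deflects motion to the left, so the geostrophic wind blows 90° to the left of the pressure-gradient force (low pressure on the right).
Rotating 225° by 90° counterclockwise gives 135° — the wind blows toward the southeast.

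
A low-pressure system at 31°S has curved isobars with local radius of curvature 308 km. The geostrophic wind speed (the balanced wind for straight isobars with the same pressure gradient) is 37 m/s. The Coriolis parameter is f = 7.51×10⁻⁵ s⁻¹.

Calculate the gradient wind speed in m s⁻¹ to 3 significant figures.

Around a low, centrifugal force acts outward with Coriolis, so pressure-gradient force balances both:
(1/ρ)|∂P/∂n| = fV + V²/R  →  V² + fR·V − fR·V_g = 0
With fR = 7.51×10⁻⁵ × 308×10³ m = 23.1 m/s:
V = [−fR + √((fR)² + 4 fR V_g)]/2 = [−23.1 + √(23.1² + 4×23.1×37)]/2 = 19.9 m/s
Subgeostrophic (V < V_g = 37 m/s), as expected around a low.

19.9 m s⁻¹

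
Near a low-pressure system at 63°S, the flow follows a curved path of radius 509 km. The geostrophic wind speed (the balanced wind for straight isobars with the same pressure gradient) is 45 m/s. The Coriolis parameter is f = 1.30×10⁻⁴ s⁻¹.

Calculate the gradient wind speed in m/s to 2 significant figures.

31 m/s

Around a low, centrifugal force acts outward with Coriolis, so pressure-gradient force balances both:
(1/ρ)|∂P/∂n| = fV + V²/R  →  V² + fR·V − fR·V_g = 0
With fR = 1.30×10⁻⁴ × 509×10³ m = 66.2 m/s:
V = [−fR + √((fR)² + 4 fR V_g)]/2 = [−66.2 + √(66.2² + 4×66.2×45)]/2 = 30.7 m/s
Subgeostrophic (V < V_g = 45 m/s), as expected around a low.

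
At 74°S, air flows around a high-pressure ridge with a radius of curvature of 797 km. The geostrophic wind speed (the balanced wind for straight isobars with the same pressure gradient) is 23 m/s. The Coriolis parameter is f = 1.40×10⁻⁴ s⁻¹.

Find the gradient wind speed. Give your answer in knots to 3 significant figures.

Around a high, pressure-gradient force acts outward with centrifugal, so Coriolis balances both:
fV = (1/ρ)|∂P/∂n| + V²/R  →  V² − fR·V + fR·V_g = 0
With fR = 1.40×10⁻⁴ × 797×10³ m = 112 m/s:
V = [fR − √((fR)² − 4 fR V_g)]/2 = [112 − √(112² − 4×112×23)]/2 = 32.4 m/s
Supergeostrophic (V > V_g = 23 m/s), as expected around a high.
Converting: 32.4 m/s × 1.944 = 63.0 knots

63.0 knots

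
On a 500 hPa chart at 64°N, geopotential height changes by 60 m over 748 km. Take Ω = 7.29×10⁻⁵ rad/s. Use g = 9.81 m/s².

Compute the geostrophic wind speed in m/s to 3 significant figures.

Coriolis parameter at 64°N:
f = 2Ω sin φ = 2 × 7.29×10⁻⁵ × sin 64° = 1.31×10⁻⁴ s⁻¹
Height gradient: |∂Z/∂n| = 60 m / 748000 m = 8.02×10⁻⁵
On a pressure surface, geostrophic balance gives V_g = (g/f)|∂Z/∂n|:
V_g = 9.81 × 8.02×10⁻⁵ / 1.31×10⁻⁴ = 6.00 m/s

6.00 m/s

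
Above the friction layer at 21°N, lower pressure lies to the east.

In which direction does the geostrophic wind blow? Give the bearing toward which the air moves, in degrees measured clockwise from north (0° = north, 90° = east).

The pressure-gradient force points toward the east (bearing 090°).
Geostrophic balance: in the Northern Hemisphere the Coriolis force deflects motion to the right, so the geostrophic wind blows 90° to the right of the pressure-gradient force (low pressure on the left).
Rotating 090° by 90° clockwise gives 180° — the wind blows toward the south.

180°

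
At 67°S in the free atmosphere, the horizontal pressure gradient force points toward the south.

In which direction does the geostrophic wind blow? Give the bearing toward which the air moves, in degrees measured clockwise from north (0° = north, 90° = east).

The pressure-gradient force points toward the south (bearing 180°).
Geostrophic balance: in the Southern Hemisphere the Coriolis force deflects motion to the left, so the geostrophic wind blows 90° to the left of the pressure-gradient force (low pressure on the right).
Rotating 180° by 90° counterclockwise gives 090° — the wind blows toward the east.

090°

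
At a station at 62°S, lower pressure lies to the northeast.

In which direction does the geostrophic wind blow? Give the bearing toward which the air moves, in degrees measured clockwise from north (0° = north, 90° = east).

The pressure-gradient force points toward the northeast (bearing 045°).
Geostrophic balance: in the Southern Hemisphere the Coriolis force deflects motion to the left, so the geostrophic wind blows 90° to the left of the pressure-gradient force (low pressure on the right).
Rotating 045° by 90° counterclockwise gives 315° — the wind blows toward the northwest.

315°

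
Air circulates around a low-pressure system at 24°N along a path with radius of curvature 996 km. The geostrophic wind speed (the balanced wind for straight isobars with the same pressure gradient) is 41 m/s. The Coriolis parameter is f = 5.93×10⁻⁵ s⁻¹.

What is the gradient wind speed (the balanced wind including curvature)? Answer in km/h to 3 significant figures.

Around a low, centrifugal force acts outward with Coriolis, so pressure-gradient force balances both:
(1/ρ)|∂P/∂n| = fV + V²/R  →  V² + fR·V − fR·V_g = 0
With fR = 5.93×10⁻⁵ × 996×10³ m = 59.1 m/s:
V = [−fR + √((fR)² + 4 fR V_g)]/2 = [−59.1 + √(59.1² + 4×59.1×41)]/2 = 27.9 m/s
Subgeostrophic (V < V_g = 41 m/s), as expected around a low.
Converting: 27.9 m/s × 3.6 = 100 km/h

100 km/h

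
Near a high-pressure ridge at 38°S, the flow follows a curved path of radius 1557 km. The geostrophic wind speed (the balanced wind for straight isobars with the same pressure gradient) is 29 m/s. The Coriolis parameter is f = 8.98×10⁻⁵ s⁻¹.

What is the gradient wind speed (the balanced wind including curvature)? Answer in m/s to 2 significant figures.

Around a high, pressure-gradient force acts outward with centrifugal, so Coriolis balances both:
fV = (1/ρ)|∂P/∂n| + V²/R  →  V² − fR·V + fR·V_g = 0
With fR = 8.98×10⁻⁵ × 1557×10³ m = 140 m/s:
V = [fR − √((fR)² − 4 fR V_g)]/2 = [140 − √(140² − 4×140×29)]/2 = 41.1 m/s
Supergeostrophic (V > V_g = 29 m/s), as expected around a high.

41 m/s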